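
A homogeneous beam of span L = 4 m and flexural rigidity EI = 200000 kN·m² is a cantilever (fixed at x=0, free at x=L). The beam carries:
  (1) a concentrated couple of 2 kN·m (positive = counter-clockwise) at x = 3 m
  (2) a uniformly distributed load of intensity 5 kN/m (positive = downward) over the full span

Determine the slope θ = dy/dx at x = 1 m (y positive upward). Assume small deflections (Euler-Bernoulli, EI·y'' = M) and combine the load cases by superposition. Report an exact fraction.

Load 1 — applied couple M₀=2 kN·m at a=3 m (b=L-a=1):
  θ_1 = M₀x/EI  [x≤a] = 2·1/200000 = 1/100000 rad
Load 2 — uniform load w=5 kN/m over full span:
  θ_2 = -wx(x²-3Lx+3L²)/(6EI) = -5·1·(1²-3·4·1+3·4²)/(6·200000) = -37/240000 rad
Superposition: θ = Σ θ_i = -173/1200000 rad ≈ -0.000144 rad

θ(1) = -173/1200000 rad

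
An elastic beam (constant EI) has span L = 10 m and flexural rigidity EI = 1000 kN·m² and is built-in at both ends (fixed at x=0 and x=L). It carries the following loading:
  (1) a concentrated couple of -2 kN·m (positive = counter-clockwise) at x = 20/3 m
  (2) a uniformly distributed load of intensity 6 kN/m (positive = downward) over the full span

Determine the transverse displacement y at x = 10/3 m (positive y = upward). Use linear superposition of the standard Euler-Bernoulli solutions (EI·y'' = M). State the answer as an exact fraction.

y(10/3) = -59/486 m

Load 1 — applied couple M₀=-2 kN·m at a=20/3 m (b=L-a=10/3):
  y_1 = (R_Ax³/6 - M_Ax²/2)/EI  [x≤a] with R_A=-4/15, M_A=-2/3 = ((-4/15)·(10/3)³/6 - (-2/3)·(10/3)²/2)/1000 = 1/486 m
Load 2 — uniform load w=6 kN/m over full span:
  y_2 = -wx²(L-x)²/(24EI) = -6·(10/3)²·(10-(10/3))²/(24·1000) = -10/81 m
Superposition: y = Σ y_i = -59/486 m ≈ -0.121399 m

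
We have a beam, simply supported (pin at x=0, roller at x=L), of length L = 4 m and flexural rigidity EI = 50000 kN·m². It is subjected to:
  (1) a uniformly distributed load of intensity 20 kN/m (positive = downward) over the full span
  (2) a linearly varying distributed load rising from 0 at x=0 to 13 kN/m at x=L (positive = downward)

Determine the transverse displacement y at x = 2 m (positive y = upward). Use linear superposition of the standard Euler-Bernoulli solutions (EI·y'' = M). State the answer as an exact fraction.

y(2) = -53/30000 m

Load 1 — uniform load w=20 kN/m over full span:
  y_1 = -wx(L³-2Lx²+x³)/(24EI) = -20·2·(4³-2·4·2²+2³)/(24·50000) = -1/750 m
Load 2 — triangular load w₀=13 kN/m (0→w₀ over full span):
  y_2 = -w₀x(7L⁴-10L²x²+3x⁴)/(360LEI) = -13·2·(7·4⁴-10·4²·2²+3·2⁴)/(360·4·50000) = -13/30000 m
Superposition: y = Σ y_i = -53/30000 m ≈ -0.001767 m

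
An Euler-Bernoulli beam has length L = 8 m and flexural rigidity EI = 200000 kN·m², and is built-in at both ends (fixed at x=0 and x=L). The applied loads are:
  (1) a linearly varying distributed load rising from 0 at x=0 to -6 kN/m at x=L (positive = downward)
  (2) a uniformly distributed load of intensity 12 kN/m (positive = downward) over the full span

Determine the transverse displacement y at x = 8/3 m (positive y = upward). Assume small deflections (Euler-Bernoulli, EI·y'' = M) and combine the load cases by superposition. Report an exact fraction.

y(8/3) = -1472/3796875 m

Load 1 — triangular load w₀=-6 kN/m (0→w₀ over full span):
  y_1 = -w₀x²(L-x)²(x+2L)/(120LEI) = -(-6)·(8/3)²·(8-(8/3))²·((8/3)+2·8)/(120·8·200000) = 448/3796875 m
Load 2 — uniform load w=12 kN/m over full span:
  y_2 = -wx²(L-x)²/(24EI) = -12·(8/3)²·(8-(8/3))²/(24·200000) = -128/253125 m
Superposition: y = Σ y_i = -1472/3796875 m ≈ -0.000388 m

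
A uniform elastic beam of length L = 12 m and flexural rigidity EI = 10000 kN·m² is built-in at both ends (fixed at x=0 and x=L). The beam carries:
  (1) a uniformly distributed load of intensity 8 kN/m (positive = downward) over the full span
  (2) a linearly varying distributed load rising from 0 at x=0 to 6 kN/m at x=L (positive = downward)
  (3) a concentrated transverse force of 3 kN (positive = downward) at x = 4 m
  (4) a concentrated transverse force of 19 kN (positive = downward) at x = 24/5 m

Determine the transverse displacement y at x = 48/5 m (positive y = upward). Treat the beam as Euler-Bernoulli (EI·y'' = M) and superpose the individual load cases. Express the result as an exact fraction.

y(48/5) = -297638/9765625 m

Load 1 — uniform load w=8 kN/m over full span:
  y_1 = -wx²(L-x)²/(24EI) = -8·(48/5)²·(12-(48/5))²/(24·10000) = -6912/390625 m
Load 2 — triangular load w₀=6 kN/m (0→w₀ over full span):
  y_2 = -w₀x²(L-x)²(x+2L)/(120LEI) = -6·(48/5)²·(12-(48/5))²·((48/5)+2·12)/(120·12·10000) = -72576/9765625 m
Load 3 — point force P=3 kN at a=4 m (b=L-a=8):
  y_3 = -Pa²(L-x)²(3bL-(3b+a)(L-x))/(6L³EI)  [x>a] = -3·4²·(12-(48/5))²·(3·8·12-(3·8+4)·(12-(48/5)))/(6·12³·10000) = -46/78125 m
Load 4 — point force P=19 kN at a=24/5 m (b=L-a=36/5):
  y_4 = -Pa²(L-x)²(3bL-(3b+a)(L-x))/(6L³EI)  [x>a] = -19·(24/5)²·(12-(48/5))²·(3·(36/5)·12-(3·(36/5)+(24/5))·(12-(48/5)))/(6·12³·10000) = -46512/9765625 m
Superposition: y = Σ y_i = -297638/9765625 m ≈ -0.030478 m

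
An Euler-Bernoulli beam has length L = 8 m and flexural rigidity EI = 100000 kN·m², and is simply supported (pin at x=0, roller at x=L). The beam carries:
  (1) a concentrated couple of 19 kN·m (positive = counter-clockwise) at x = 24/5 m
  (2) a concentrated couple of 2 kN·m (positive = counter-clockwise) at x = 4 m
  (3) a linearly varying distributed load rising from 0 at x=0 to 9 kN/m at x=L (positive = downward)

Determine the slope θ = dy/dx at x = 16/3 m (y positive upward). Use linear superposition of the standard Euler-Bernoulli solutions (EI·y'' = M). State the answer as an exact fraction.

θ(16/3) = 18169/33750000 rad

Load 1 — applied couple M₀=19 kN·m at a=24/5 m (b=L-a=16/5):
  θ_1 = (M₀x²/(2L)-M₀(x-a)+C₁)/EI  [x>a] with C₁=M₀(3b²-L²)/(6L)=-988/75 = (19·(16/3)²/(2·8)-19·((16/3)-(24/5))+(-988/75))/100000 = 589/5625000 rad
Load 2 — applied couple M₀=2 kN·m at a=4 m (b=L-a=4):
  θ_2 = (M₀x²/(2L)-M₀(x-a)+C₁)/EI  [x>a] with C₁=M₀(3b²-L²)/(6L)=-2/3 = (2·(16/3)²/(2·8)-2·((16/3)-4)+(-2/3))/100000 = 1/450000 rad
Load 3 — triangular load w₀=9 kN/m (0→w₀ over full span):
  θ_3 = -w₀(7L⁴-30L²x²+15x⁴)/(360LEI) = -9·(7·8⁴-30·8²·(16/3)²+15·(16/3)⁴)/(360·8·100000) = 182/421875 rad
Superposition: θ = Σ θ_i = 18169/33750000 rad ≈ 0.000538 rad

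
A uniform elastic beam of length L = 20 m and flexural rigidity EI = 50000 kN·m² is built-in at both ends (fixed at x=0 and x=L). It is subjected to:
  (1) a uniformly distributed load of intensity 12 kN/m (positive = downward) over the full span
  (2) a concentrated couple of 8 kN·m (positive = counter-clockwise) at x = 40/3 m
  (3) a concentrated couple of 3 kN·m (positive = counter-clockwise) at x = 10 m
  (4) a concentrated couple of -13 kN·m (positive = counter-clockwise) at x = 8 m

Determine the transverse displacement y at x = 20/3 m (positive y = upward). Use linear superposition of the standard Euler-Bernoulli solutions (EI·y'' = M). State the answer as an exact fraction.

y(20/3) = -486079/6075000 m

Load 1 — uniform load w=12 kN/m over full span:
  y_1 = -wx²(L-x)²/(24EI) = -12·(20/3)²·(20-(20/3))²/(24·50000) = -32/405 m
Load 2 — applied couple M₀=8 kN·m at a=40/3 m (b=L-a=20/3):
  y_2 = (R_Ax³/6 - M_Ax²/2)/EI  [x≤a] with R_A=8/15, M_A=8/3 = ((8/15)·(20/3)³/6 - (8/3)·(20/3)²/2)/50000 = -4/6075 m
Load 3 — applied couple M₀=3 kN·m at a=10 m (b=L-a=10):
  y_3 = (R_Ax³/6 - M_Ax²/2)/EI  [x≤a] with R_A=9/40, M_A=3/4 = ((9/40)·(20/3)³/6 - (3/4)·(20/3)²/2)/50000 = -1/9000 m
Load 4 — applied couple M₀=-13 kN·m at a=8 m (b=L-a=12):
  y_4 = (R_Ax³/6 - M_Ax²/2)/EI  [x≤a] with R_A=-117/125, M_A=-39/25 = ((-117/125)·(20/3)³/6 - (-39/25)·(20/3)²/2)/50000 = -13/56250 m
Superposition: y = Σ y_i = -486079/6075000 m ≈ -0.080013 m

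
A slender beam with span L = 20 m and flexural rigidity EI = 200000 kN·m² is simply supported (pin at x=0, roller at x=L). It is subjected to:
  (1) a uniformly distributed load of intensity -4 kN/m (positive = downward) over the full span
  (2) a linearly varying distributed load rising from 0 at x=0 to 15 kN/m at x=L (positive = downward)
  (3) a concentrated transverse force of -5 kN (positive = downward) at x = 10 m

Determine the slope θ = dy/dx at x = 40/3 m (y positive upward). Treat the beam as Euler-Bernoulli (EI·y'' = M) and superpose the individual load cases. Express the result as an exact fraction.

Load 1 — uniform load w=-4 kN/m over full span:
  θ_1 = -w(L³-6Lx²+4x³)/(24EI) = -(-4)·(20³-6·20·(40/3)²+4·(40/3)³)/(24·200000) = -13/4050 rad
Load 2 — triangular load w₀=15 kN/m (0→w₀ over full span):
  θ_2 = -w₀(7L⁴-30L²x²+15x⁴)/(360LEI) = -15·(7·20⁴-30·20²·(40/3)²+15·(40/3)⁴)/(360·20·200000) = 91/16200 rad
Load 3 — point force P=-5 kN at a=10 m (b=L-a=10):
  θ_3 = -Pa(2L²-6Lx+3x²+a²)/(6LEI)  [x>a] = -(-5)·10·(2·20²-6·20·(40/3)+3·(40/3)²+10²)/(6·20·200000) = -1/2880 rad
Superposition: θ = Σ θ_i = 89/43200 rad ≈ 0.002060 rad

θ(40/3) = 89/43200 rad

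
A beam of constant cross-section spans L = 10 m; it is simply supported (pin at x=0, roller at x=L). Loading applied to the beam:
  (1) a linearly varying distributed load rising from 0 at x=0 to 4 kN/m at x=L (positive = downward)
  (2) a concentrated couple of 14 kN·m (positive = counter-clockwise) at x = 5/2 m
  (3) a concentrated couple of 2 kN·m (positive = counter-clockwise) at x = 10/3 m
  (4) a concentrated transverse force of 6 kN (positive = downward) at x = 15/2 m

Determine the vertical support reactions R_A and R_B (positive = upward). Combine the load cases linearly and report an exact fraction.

R_A = 293/30 kN, R_B = 487/30 kN

Load 1 — triangular load w₀=4 kN/m (0→w₀ over full span):
  R_A = w₀L/6 = 4·10/6 = 20/3 kN
  R_B = w₀L/3 = 4·10/3 = 40/3 kN
Load 2 — applied couple M₀=14 kN·m at a=5/2 m (b=L-a=15/2):
  R_A = M₀/L = 14/10 = 7/5 kN
  R_B = -M₀/L = -14/10 = -7/5 kN
Load 3 — applied couple M₀=2 kN·m at a=10/3 m (b=L-a=20/3):
  R_A = M₀/L = 2/10 = 1/5 kN
  R_B = -M₀/L = -2/10 = -1/5 kN
Load 4 — point force P=6 kN at a=15/2 m (b=L-a=5/2):
  R_A = Pb/L = 6·(5/2)/10 = 3/2 kN
  R_B = Pa/L = 6·(15/2)/10 = 9/2 kN
Superposition: R_A = 293/30 kN, R_B = 487/30 kN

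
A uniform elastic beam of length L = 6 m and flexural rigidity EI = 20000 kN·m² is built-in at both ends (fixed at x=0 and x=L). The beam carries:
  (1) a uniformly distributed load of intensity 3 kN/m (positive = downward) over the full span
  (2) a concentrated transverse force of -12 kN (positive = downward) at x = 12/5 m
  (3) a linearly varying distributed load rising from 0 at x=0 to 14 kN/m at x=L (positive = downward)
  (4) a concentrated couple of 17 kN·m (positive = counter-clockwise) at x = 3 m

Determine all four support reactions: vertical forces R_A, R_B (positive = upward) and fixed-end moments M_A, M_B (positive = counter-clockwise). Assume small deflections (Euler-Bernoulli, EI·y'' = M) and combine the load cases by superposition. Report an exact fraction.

R_A = 9037/500 kN, M_A = 9841/500 kN·m, R_B = 14963/500 kN, M_B = -11519/500 kN·m

Load 1 — uniform load w=3 kN/m over full span:
  R_A = wL/2 = 3·6/2 = 9 kN
  M_A = wL²/12 = 3·6²/12 = 9 kN·m
  R_B = wL/2 = 3·6/2 = 9 kN
  M_B = -wL²/12 = -3·6²/12 = -9 kN·m
Load 2 — point force P=-12 kN at a=12/5 m (b=L-a=18/5):
  R_A = Pb²(3a+b)/L³ = (-12)·(18/5)²·(3·(12/5)+(18/5))/6³ = -972/125 kN
  M_A = Pab²/L² = (-12)·(12/5)·(18/5)²/6² = -1296/125 kN·m
  R_B = Pa²(a+3b)/L³ = (-12)·(12/5)²·((12/5)+3·(18/5))/6³ = -528/125 kN
  M_B = -Pa²b/L² = -(-12)·(12/5)²·(18/5)/6² = 864/125 kN·m
Load 3 — triangular load w₀=14 kN/m (0→w₀ over full span):
  R_A = 3w₀L/20 = 3·14·6/20 = 63/5 kN
  M_A = w₀L²/30 = 14·6²/30 = 84/5 kN·m
  R_B = 7w₀L/20 = 7·14·6/20 = 147/5 kN
  M_B = -w₀L²/20 = -14·6²/20 = -126/5 kN·m
Load 4 — applied couple M₀=17 kN·m at a=3 m (b=L-a=3):
  R_A = 6M₀ab/L³ = 6·17·3·3/6³ = 17/4 kN
  M_A = M₀b(2a-b)/L² = 17·3·(2·3-3)/6² = 17/4 kN·m
  R_B = -6M₀ab/L³ = -6·17·3·3/6³ = -17/4 kN
  M_B = M₀a(2b-a)/L² = 17·3·(2·3-3)/6² = 17/4 kN·m
Superposition: R_A = 9037/500 kN, M_A = 9841/500 kN·m, R_B = 14963/500 kN, M_B = -11519/500 kN·m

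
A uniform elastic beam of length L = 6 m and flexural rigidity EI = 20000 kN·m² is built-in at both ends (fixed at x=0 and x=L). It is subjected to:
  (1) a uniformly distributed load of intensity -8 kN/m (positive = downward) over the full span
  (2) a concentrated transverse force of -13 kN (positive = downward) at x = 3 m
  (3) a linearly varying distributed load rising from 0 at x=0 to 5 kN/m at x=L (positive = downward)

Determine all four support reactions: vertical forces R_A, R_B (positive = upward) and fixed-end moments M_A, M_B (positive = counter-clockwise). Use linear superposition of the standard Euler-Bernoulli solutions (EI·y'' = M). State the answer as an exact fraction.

Load 1 — uniform load w=-8 kN/m over full span:
  R_A = wL/2 = (-8)·6/2 = -24 kN
  M_A = wL²/12 = (-8)·6²/12 = -24 kN·m
  R_B = wL/2 = (-8)·6/2 = -24 kN
  M_B = -wL²/12 = -(-8)·6²/12 = 24 kN·m
Load 2 — point force P=-13 kN at a=3 m (b=L-a=3):
  R_A = Pb²(3a+b)/L³ = (-13)·3²·(3·3+3)/6³ = -13/2 kN
  M_A = Pab²/L² = (-13)·3·3²/6² = -39/4 kN·m
  R_B = Pa²(a+3b)/L³ = (-13)·3²·(3+3·3)/6³ = -13/2 kN
  M_B = -Pa²b/L² = -(-13)·3²·3/6² = 39/4 kN·m
Load 3 — triangular load w₀=5 kN/m (0→w₀ over full span):
  R_A = 3w₀L/20 = 3·5·6/20 = 9/2 kN
  M_A = w₀L²/30 = 5·6²/30 = 6 kN·m
  R_B = 7w₀L/20 = 7·5·6/20 = 21/2 kN
  M_B = -w₀L²/20 = -5·6²/20 = -9 kN·m
Superposition: R_A = -26 kN, M_A = -111/4 kN·m, R_B = -20 kN, M_B = 99/4 kN·m

R_A = -26 kN, M_A = -111/4 kN·m, R_B = -20 kN, M_B = 99/4 kN·m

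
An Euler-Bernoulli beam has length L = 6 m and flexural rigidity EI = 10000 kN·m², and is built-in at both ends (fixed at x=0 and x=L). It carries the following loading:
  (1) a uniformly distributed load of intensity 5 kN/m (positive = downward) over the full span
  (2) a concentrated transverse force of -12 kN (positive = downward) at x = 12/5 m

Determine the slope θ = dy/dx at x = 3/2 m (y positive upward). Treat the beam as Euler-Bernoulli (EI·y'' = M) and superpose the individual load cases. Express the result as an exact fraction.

Load 1 — uniform load w=5 kN/m over full span:
  θ_1 = -wx(L-x)(L-2x)/(12EI) = -5·(3/2)·(6-(3/2))·(6-2·(3/2))/(12·10000) = -27/32000 rad
Load 2 — point force P=-12 kN at a=12/5 m (b=L-a=18/5):
  θ_2 = -Pb²x(2aL-(3a+b)x)/(2L³EI)  [x≤a] = -(-12)·(18/5)²·(3/2)·(2·(12/5)·6-(3·(12/5)+(18/5))·(3/2))/(2·6³·10000) = 1701/2500000 rad
Superposition: θ = Σ θ_i = -3267/20000000 rad ≈ -0.000163 rad

θ(3/2) = -3267/20000000 rad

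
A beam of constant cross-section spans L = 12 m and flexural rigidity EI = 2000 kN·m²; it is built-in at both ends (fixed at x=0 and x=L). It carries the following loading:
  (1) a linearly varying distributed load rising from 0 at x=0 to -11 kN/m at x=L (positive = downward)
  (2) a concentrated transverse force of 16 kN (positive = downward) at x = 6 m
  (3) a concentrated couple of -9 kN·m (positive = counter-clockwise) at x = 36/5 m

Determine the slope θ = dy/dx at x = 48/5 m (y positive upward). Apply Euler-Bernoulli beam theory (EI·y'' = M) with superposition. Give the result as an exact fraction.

θ(48/5) = -7353/312500 rad

Load 1 — triangular load w₀=-11 kN/m (0→w₀ over full span):
  θ_1 = -w₀(2x(L-x)(L-2x)(x+2L)+x²(L-x)²)/(120LEI) = -(-11)·(2·(48/5)·(12-(48/5))·(12-2·(48/5))·((48/5)+2·12)+(48/5)²·(12-(48/5))²)/(120·12·2000) = -3168/78125 rad
Load 2 — point force P=16 kN at a=6 m (b=L-a=6):
  θ_2 = Pa²(L-x)(2bL-(3b+a)(L-x))/(2L³EI)  [x>a] = 16·6²·(12-(48/5))·(2·6·12-(3·6+6)·(12-(48/5)))/(2·12³·2000) = 54/3125 rad
Load 3 — applied couple M₀=-9 kN·m at a=36/5 m (b=L-a=24/5):
  θ_3 = (R_Ax²/2 - M_Ax - M₀(x-a))/EI  [x>a] with R_A=-27/25, M_A=-72/25 = ((-27/25)·(48/5)²/2 - (-72/25)·(48/5) - (-9)·((48/5)-(36/5)))/2000 = -81/312500 rad
Superposition: θ = Σ θ_i = -7353/312500 rad ≈ -0.023530 rad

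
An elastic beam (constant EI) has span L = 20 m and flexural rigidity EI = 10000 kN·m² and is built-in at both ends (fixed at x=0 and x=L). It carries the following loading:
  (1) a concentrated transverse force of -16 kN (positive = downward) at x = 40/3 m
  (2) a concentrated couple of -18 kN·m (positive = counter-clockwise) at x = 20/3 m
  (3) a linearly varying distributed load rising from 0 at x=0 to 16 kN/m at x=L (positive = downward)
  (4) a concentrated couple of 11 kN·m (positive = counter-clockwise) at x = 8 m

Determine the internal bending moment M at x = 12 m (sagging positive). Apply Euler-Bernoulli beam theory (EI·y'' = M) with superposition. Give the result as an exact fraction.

Load 1 — point force P=-16 kN at a=40/3 m (b=L-a=20/3):
  M_1 = Pb²(3a+b)x/L³ - Pab²/L²  [x≤a] = (-16)·(20/3)²·(3·(40/3)+(20/3))·12/20³ - (-16)·(40/3)·(20/3)²/20² = -704/27 kN·m
Load 2 — applied couple M₀=-18 kN·m at a=20/3 m (b=L-a=40/3):
  M_2 = R_Ax - M_A - M₀  [x>a] with R_A=-6/5, M_A=0 = (-6/5)·12 - 0 - (-18) = 18/5 kN·m
Load 3 — triangular load w₀=16 kN/m (0→w₀ over full span):
  M_3 = 3w₀Lx/20 - w₀L²/30 - w₀x³/(6L) = 3·16·20·12/20 - 16·20²/30 - 16·12³/(6·20) = 1984/15 kN·m
Load 4 — applied couple M₀=11 kN·m at a=8 m (b=L-a=12):
  M_4 = R_Ax - M_A - M₀  [x>a] with R_A=99/125, M_A=33/25 = (99/125)·12 - (33/25) - 11 = -352/125 kN·m
Superposition: M = Σ M_i = 361046/3375 kN·m ≈ 106.976593 kN·m

M(12) = 361046/3375 kN·m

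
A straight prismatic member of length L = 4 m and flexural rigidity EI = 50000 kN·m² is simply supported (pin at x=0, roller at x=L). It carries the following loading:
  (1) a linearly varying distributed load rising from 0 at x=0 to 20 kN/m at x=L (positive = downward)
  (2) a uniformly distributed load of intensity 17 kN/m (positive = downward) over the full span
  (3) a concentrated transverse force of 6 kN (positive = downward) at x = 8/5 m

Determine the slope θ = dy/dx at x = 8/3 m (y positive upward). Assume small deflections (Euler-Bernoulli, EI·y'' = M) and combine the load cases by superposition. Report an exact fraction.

Load 1 — triangular load w₀=20 kN/m (0→w₀ over full span):
  θ_1 = -w₀(7L⁴-30L²x²+15x⁴)/(360LEI) = -20·(7·4⁴-30·4²·(8/3)²+15·(8/3)⁴)/(360·4·50000) = 182/759375 rad
Load 2 — uniform load w=17 kN/m over full span:
  θ_2 = -w(L³-6Lx²+4x³)/(24EI) = -17·(4³-6·4·(8/3)²+4·(8/3)³)/(24·50000) = 221/506250 rad
Load 3 — point force P=6 kN at a=8/5 m (b=L-a=12/5):
  θ_3 = -Pa(2L²-6Lx+3x²+a²)/(6LEI)  [x>a] = -6·(8/5)·(2·4²-6·4·(8/3)+3·(8/3)²+(8/5)²)/(6·4·50000) = 76/1171875 rad
Superposition: θ = Σ θ_i = 140687/189843750 rad ≈ 0.000741 rad

θ(8/3) = 140687/189843750 rad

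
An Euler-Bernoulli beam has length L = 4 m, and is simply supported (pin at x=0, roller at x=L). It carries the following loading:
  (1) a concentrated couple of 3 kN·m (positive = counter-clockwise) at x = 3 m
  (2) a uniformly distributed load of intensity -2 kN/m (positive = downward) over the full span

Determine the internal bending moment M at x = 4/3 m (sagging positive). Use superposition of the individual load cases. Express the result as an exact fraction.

M(4/3) = -23/9 kN·m

Load 1 — applied couple M₀=3 kN·m at a=3 m (b=L-a=1):
  M_1 = M₀x/L  [x≤a] = 3·(4/3)/4 = 1 kN·m
Load 2 — uniform load w=-2 kN/m over full span:
  M_2 = wx(L-x)/2 = (-2)·(4/3)·(4-(4/3))/2 = -32/9 kN·m
Superposition: M = Σ M_i = -23/9 kN·m ≈ -2.555556 kN·m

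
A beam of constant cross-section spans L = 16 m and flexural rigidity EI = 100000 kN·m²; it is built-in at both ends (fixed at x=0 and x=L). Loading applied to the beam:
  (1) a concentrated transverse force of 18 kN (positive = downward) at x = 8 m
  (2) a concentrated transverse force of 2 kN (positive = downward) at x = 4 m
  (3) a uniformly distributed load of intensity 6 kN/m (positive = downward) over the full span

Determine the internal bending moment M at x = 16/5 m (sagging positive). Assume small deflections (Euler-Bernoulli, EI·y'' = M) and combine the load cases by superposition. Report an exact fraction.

M(16/5) = -571/50 kN·m

Load 1 — point force P=18 kN at a=8 m (b=L-a=8):
  M_1 = Pb²(3a+b)x/L³ - Pab²/L²  [x≤a] = 18·8²·(3·8+8)·(16/5)/16³ - 18·8·8²/16² = -36/5 kN·m
Load 2 — point force P=2 kN at a=4 m (b=L-a=12):
  M_2 = Pb²(3a+b)x/L³ - Pab²/L²  [x≤a] = 2·12²·(3·4+12)·(16/5)/16³ - 2·4·12²/16² = 9/10 kN·m
Load 3 — uniform load w=6 kN/m over full span:
  M_3 = wLx/2 - wL²/12 - wx²/2 = 6·16·(16/5)/2 - 6·16²/12 - 6·(16/5)²/2 = -128/25 kN·m
Superposition: M = Σ M_i = -571/50 kN·m ≈ -11.420000 kN·m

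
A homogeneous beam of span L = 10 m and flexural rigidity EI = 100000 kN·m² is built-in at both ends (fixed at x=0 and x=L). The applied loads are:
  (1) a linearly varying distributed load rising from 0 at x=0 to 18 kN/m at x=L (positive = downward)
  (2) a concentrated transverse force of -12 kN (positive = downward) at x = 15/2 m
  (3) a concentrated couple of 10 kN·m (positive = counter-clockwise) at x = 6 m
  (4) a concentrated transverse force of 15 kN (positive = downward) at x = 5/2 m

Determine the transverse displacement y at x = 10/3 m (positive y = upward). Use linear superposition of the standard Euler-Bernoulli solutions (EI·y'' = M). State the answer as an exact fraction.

y(10/3) = -6563/3240000 m

Load 1 — triangular load w₀=18 kN/m (0→w₀ over full span):
  y_1 = -w₀x²(L-x)²(x+2L)/(120LEI) = -18·(10/3)²·(10-(10/3))²·((10/3)+2·10)/(120·10·100000) = -7/4050 m
Load 2 — point force P=-12 kN at a=15/2 m (b=L-a=5/2):
  y_2 = -Pb²x²(3aL-(3a+b)x)/(6L³EI)  [x≤a] = -(-12)·(5/2)²·(10/3)²·(3·(15/2)·10-(3·(15/2)+(5/2))·(10/3))/(6·10³·100000) = 17/86400 m
Load 3 — applied couple M₀=10 kN·m at a=6 m (b=L-a=4):
  y_3 = (R_Ax³/6 - M_Ax²/2)/EI  [x≤a] with R_A=36/25, M_A=16/5 = ((36/25)·(10/3)³/6 - (16/5)·(10/3)²/2)/100000 = -1/11250 m
Load 4 — point force P=15 kN at a=5/2 m (b=L-a=15/2):
  y_4 = -Pa²(L-x)²(3bL-(3b+a)(L-x))/(6L³EI)  [x>a] = -15·(5/2)²·(10-(10/3))²·(3·(15/2)·10-(3·(15/2)+(5/2))·(10-(10/3)))/(6·10³·100000) = -7/17280 m
Superposition: y = Σ y_i = -6563/3240000 m ≈ -0.002026 m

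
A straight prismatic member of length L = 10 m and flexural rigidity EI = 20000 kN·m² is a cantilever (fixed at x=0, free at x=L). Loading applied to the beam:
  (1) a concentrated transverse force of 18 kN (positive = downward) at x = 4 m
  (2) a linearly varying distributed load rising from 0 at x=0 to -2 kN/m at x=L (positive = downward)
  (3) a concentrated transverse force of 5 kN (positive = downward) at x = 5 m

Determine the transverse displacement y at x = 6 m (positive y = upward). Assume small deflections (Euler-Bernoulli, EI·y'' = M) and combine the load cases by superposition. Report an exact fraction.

Load 1 — point force P=18 kN at a=4 m (b=L-a=6):
  y_1 = -Pa²(3x-a)/(6EI)  [x>a] = -18·4²·(3·6-4)/(6·20000) = -21/625 m
Load 2 — triangular load w₀=-2 kN/m (0→w₀ over full span):
  y_2 = (w₀Lx³/12-w₀L²x²/6-w₀x⁵/(120L))/EI = ((-2)·10·6³/12-(-2)·10²·6²/6-(-2)·6⁵/(120·10))/20000 = 5331/125000 m
Load 3 — point force P=5 kN at a=5 m (b=L-a=5):
  y_3 = -Pa²(3x-a)/(6EI)  [x>a] = -5·5²·(3·6-5)/(6·20000) = -13/960 m
Superposition: y = Σ y_i = -13481/3000000 m ≈ -0.004494 m

y(6) = -13481/3000000 m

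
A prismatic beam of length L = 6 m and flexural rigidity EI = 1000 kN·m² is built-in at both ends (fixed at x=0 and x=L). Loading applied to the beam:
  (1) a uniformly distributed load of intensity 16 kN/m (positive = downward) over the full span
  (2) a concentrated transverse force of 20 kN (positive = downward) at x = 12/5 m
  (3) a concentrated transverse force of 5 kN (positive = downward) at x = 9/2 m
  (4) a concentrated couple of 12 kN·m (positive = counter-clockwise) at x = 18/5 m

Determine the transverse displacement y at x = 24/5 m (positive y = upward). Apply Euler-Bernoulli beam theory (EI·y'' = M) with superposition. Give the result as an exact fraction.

y(24/5) = -1500021/50000000 m

Load 1 — uniform load w=16 kN/m over full span:
  y_1 = -wx²(L-x)²/(24EI) = -16·(24/5)²·(6-(24/5))²/(24·1000) = -1728/78125 m
Load 2 — point force P=20 kN at a=12/5 m (b=L-a=18/5):
  y_2 = -Pa²(L-x)²(3bL-(3b+a)(L-x))/(6L³EI)  [x>a] = -20·(12/5)²·(6-(24/5))²·(3·(18/5)·6-(3·(18/5)+(12/5))·(6-(24/5)))/(6·6³·1000) = -2448/390625 m
Load 3 — point force P=5 kN at a=9/2 m (b=L-a=3/2):
  y_3 = -Pa²(L-x)²(3bL-(3b+a)(L-x))/(6L³EI)  [x>a] = -5·(9/2)²·(6-(24/5))²·(3·(3/2)·6-(3·(3/2)+(9/2))·(6-(24/5)))/(6·6³·1000) = -729/400000 m
Load 4 — applied couple M₀=12 kN·m at a=18/5 m (b=L-a=12/5):
  y_4 = (R_Ax³/6 - M_Ax²/2 - M₀(x-a)²/2)/EI  [x>a] with R_A=72/25, M_A=96/25 = ((72/25)·(24/5)³/6 - (96/25)·(24/5)²/2 - 12·((24/5)-(18/5))²/2)/1000 = 81/390625 m
Superposition: y = Σ y_i = -1500021/50000000 m ≈ -0.030000 m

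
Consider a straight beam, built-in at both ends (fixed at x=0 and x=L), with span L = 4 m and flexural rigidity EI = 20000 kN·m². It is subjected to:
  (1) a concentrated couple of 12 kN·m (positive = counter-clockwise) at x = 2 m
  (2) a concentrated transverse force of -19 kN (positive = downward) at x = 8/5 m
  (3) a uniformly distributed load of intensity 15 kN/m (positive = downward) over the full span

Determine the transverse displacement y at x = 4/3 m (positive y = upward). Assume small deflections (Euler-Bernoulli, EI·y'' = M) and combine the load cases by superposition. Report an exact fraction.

y(4/3) = -4969/25312500 m

Load 1 — applied couple M₀=12 kN·m at a=2 m (b=L-a=2):
  y_1 = (R_Ax³/6 - M_Ax²/2)/EI  [x≤a] with R_A=9/2, M_A=3 = ((9/2)·(4/3)³/6 - 3·(4/3)²/2)/20000 = -1/22500 m
Load 2 — point force P=-19 kN at a=8/5 m (b=L-a=12/5):
  y_2 = -Pb²x²(3aL-(3a+b)x)/(6L³EI)  [x≤a] = -(-19)·(12/5)²·(4/3)²·(3·(8/5)·4-(3·(8/5)+(12/5))·(4/3))/(6·4³·20000) = 19/78125 m
Load 3 — uniform load w=15 kN/m over full span:
  y_3 = -wx²(L-x)²/(24EI) = -15·(4/3)²·(4-(4/3))²/(24·20000) = -4/10125 m
Superposition: y = Σ y_i = -4969/25312500 m ≈ -0.000196 m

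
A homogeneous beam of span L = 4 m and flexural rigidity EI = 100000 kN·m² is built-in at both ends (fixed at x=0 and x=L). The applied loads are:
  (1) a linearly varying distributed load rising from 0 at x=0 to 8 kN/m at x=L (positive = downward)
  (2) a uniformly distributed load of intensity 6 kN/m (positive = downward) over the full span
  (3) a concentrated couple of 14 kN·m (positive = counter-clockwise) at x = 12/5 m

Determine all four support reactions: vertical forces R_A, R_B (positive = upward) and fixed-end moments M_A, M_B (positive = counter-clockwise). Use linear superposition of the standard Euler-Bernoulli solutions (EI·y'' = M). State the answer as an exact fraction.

R_A = 546/25 kN, M_A = 1256/75 kN·m, R_B = 454/25 kN, M_B = -318/25 kN·m

Load 1 — triangular load w₀=8 kN/m (0→w₀ over full span):
  R_A = 3w₀L/20 = 3·8·4/20 = 24/5 kN
  M_A = w₀L²/30 = 8·4²/30 = 64/15 kN·m
  R_B = 7w₀L/20 = 7·8·4/20 = 56/5 kN
  M_B = -w₀L²/20 = -8·4²/20 = -32/5 kN·m
Load 2 — uniform load w=6 kN/m over full span:
  R_A = wL/2 = 6·4/2 = 12 kN
  M_A = wL²/12 = 6·4²/12 = 8 kN·m
  R_B = wL/2 = 6·4/2 = 12 kN
  M_B = -wL²/12 = -6·4²/12 = -8 kN·m
Load 3 — applied couple M₀=14 kN·m at a=12/5 m (b=L-a=8/5):
  R_A = 6M₀ab/L³ = 6·14·(12/5)·(8/5)/4³ = 126/25 kN
  M_A = M₀b(2a-b)/L² = 14·(8/5)·(2·(12/5)-(8/5))/4² = 112/25 kN·m
  R_B = -6M₀ab/L³ = -6·14·(12/5)·(8/5)/4³ = -126/25 kN
  M_B = M₀a(2b-a)/L² = 14·(12/5)·(2·(8/5)-(12/5))/4² = 42/25 kN·m
Superposition: R_A = 546/25 kN, M_A = 1256/75 kN·m, R_B = 454/25 kN, M_B = -318/25 kN·m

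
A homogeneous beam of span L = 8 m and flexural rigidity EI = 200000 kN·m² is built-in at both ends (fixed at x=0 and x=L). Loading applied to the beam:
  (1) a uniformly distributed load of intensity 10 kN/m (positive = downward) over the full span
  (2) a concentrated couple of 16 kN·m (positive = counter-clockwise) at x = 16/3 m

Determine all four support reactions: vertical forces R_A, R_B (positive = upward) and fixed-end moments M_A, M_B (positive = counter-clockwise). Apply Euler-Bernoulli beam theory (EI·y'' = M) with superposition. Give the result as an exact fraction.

R_A = 128/3 kN, M_A = 176/3 kN·m, R_B = 112/3 kN, M_B = -160/3 kN·m

Load 1 — uniform load w=10 kN/m over full span:
  R_A = wL/2 = 10·8/2 = 40 kN
  M_A = wL²/12 = 10·8²/12 = 160/3 kN·m
  R_B = wL/2 = 10·8/2 = 40 kN
  M_B = -wL²/12 = -10·8²/12 = -160/3 kN·m
Load 2 — applied couple M₀=16 kN·m at a=16/3 m (b=L-a=8/3):
  R_A = 6M₀ab/L³ = 6·16·(16/3)·(8/3)/8³ = 8/3 kN
  M_A = M₀b(2a-b)/L² = 16·(8/3)·(2·(16/3)-(8/3))/8² = 16/3 kN·m
  R_B = -6M₀ab/L³ = -6·16·(16/3)·(8/3)/8³ = -8/3 kN
  M_B = M₀a(2b-a)/L² = 16·(16/3)·(2·(8/3)-(16/3))/8² = 0 kN·m
Superposition: R_A = 128/3 kN, M_A = 176/3 kN·m, R_B = 112/3 kN, M_B = -160/3 kN·m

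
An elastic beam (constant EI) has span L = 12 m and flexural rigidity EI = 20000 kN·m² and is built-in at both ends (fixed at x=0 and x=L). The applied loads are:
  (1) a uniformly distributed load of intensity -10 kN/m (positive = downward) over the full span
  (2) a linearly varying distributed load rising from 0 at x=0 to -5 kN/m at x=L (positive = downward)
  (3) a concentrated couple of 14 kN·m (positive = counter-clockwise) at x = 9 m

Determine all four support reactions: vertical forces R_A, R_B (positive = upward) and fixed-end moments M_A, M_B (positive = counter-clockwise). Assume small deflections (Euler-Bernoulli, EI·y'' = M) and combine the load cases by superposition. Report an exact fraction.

R_A = -1083/16 kN, M_A = -1117/8 kN·m, R_B = -1317/16 kN, M_B = 1227/8 kN·m

Load 1 — uniform load w=-10 kN/m over full span:
  R_A = wL/2 = (-10)·12/2 = -60 kN
  M_A = wL²/12 = (-10)·12²/12 = -120 kN·m
  R_B = wL/2 = (-10)·12/2 = -60 kN
  M_B = -wL²/12 = -(-10)·12²/12 = 120 kN·m
Load 2 — triangular load w₀=-5 kN/m (0→w₀ over full span):
  R_A = 3w₀L/20 = 3·(-5)·12/20 = -9 kN
  M_A = w₀L²/30 = (-5)·12²/30 = -24 kN·m
  R_B = 7w₀L/20 = 7·(-5)·12/20 = -21 kN
  M_B = -w₀L²/20 = -(-5)·12²/20 = 36 kN·m
Load 3 — applied couple M₀=14 kN·m at a=9 m (b=L-a=3):
  R_A = 6M₀ab/L³ = 6·14·9·3/12³ = 21/16 kN
  M_A = M₀b(2a-b)/L² = 14·3·(2·9-3)/12² = 35/8 kN·m
  R_B = -6M₀ab/L³ = -6·14·9·3/12³ = -21/16 kN
  M_B = M₀a(2b-a)/L² = 14·9·(2·3-9)/12² = -21/8 kN·m
Superposition: R_A = -1083/16 kN, M_A = -1117/8 kN·m, R_B = -1317/16 kN, M_B = 1227/8 kN·m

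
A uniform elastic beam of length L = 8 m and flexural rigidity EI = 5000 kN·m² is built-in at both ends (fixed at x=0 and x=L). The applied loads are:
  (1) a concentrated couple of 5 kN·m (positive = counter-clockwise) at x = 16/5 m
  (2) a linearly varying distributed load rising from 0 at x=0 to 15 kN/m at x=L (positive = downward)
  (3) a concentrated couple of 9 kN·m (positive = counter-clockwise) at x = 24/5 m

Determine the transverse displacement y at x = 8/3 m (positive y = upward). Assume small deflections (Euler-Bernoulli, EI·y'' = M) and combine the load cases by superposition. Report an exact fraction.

y(8/3) = -48148/3796875 m

Load 1 — applied couple M₀=5 kN·m at a=16/5 m (b=L-a=24/5):
  y_1 = (R_Ax³/6 - M_Ax²/2)/EI  [x≤a] with R_A=9/10, M_A=3/5 = ((9/10)·(8/3)³/6 - (3/5)·(8/3)²/2)/5000 = 4/28125 m
Load 2 — triangular load w₀=15 kN/m (0→w₀ over full span):
  y_2 = -w₀x²(L-x)²(x+2L)/(120LEI) = -15·(8/3)²·(8-(8/3))²·((8/3)+2·8)/(120·8·5000) = -1792/151875 m
Load 3 — applied couple M₀=9 kN·m at a=24/5 m (b=L-a=16/5):
  y_3 = (R_Ax³/6 - M_Ax²/2)/EI  [x≤a] with R_A=81/50, M_A=72/25 = ((81/50)·(8/3)³/6 - (72/25)·(8/3)²/2)/5000 = -16/15625 m
Superposition: y = Σ y_i = -48148/3796875 m ≈ -0.012681 m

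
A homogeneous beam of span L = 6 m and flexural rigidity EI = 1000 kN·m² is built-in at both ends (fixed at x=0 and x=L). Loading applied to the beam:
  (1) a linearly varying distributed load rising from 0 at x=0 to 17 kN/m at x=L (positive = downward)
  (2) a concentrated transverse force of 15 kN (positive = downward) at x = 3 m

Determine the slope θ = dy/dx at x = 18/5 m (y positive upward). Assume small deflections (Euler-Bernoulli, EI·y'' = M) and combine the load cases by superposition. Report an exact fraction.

Load 1 — triangular load w₀=17 kN/m (0→w₀ over full span):
  θ_1 = -w₀(2x(L-x)(L-2x)(x+2L)+x²(L-x)²)/(120LEI) = -17·(2·(18/5)·(6-(18/5))·(6-2·(18/5))·((18/5)+2·6)+(18/5)²·(6-(18/5))²)/(120·6·1000) = 459/78125 rad
Load 2 — point force P=15 kN at a=3 m (b=L-a=3):
  θ_2 = Pa²(L-x)(2bL-(3b+a)(L-x))/(2L³EI)  [x>a] = 15·3²·(6-(18/5))·(2·3·6-(3·3+3)·(6-(18/5)))/(2·6³·1000) = 27/5000 rad
Superposition: θ = Σ θ_i = 7047/625000 rad ≈ 0.011275 rad

θ(18/5) = 7047/625000 rad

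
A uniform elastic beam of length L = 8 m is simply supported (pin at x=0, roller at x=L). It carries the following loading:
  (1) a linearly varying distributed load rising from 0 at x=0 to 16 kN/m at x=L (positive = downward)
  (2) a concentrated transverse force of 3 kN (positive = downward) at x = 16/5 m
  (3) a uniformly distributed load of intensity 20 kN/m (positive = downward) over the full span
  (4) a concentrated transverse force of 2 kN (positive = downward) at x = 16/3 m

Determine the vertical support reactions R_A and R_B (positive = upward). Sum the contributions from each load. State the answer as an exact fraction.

R_A = 519/5 kN, R_B = 626/5 kN

Load 1 — triangular load w₀=16 kN/m (0→w₀ over full span):
  R_A = w₀L/6 = 16·8/6 = 64/3 kN
  R_B = w₀L/3 = 16·8/3 = 128/3 kN
Load 2 — point force P=3 kN at a=16/5 m (b=L-a=24/5):
  R_A = Pb/L = 3·(24/5)/8 = 9/5 kN
  R_B = Pa/L = 3·(16/5)/8 = 6/5 kN
Load 3 — uniform load w=20 kN/m over full span:
  R_A = wL/2 = 20·8/2 = 80 kN
  R_B = wL/2 = 20·8/2 = 80 kN
Load 4 — point force P=2 kN at a=16/3 m (b=L-a=8/3):
  R_A = Pb/L = 2·(8/3)/8 = 2/3 kN
  R_B = Pa/L = 2·(16/3)/8 = 4/3 kN
Superposition: R_A = 519/5 kN, R_B = 626/5 kN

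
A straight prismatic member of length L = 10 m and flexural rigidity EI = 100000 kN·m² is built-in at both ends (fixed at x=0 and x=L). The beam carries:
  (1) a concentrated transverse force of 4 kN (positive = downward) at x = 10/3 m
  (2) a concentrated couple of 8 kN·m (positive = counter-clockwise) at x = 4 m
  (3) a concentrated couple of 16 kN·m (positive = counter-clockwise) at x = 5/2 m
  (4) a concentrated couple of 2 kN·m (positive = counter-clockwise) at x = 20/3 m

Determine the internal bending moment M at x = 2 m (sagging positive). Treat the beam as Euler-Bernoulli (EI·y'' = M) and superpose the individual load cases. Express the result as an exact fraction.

Load 1 — point force P=4 kN at a=10/3 m (b=L-a=20/3):
  M_1 = Pb²(3a+b)x/L³ - Pab²/L²  [x≤a] = 4·(20/3)²·(3·(10/3)+(20/3))·2/10³ - 4·(10/3)·(20/3)²/10² = 0 kN·m
Load 2 — applied couple M₀=8 kN·m at a=4 m (b=L-a=6):
  M_2 = R_Ax - M_A  [x≤a] with R_A=144/125, M_A=24/25 = (144/125)·2 - (24/25) = 168/125 kN·m
Load 3 — applied couple M₀=16 kN·m at a=5/2 m (b=L-a=15/2):
  M_3 = R_Ax - M_A  [x≤a] with R_A=9/5, M_A=-3 = (9/5)·2 - (-3) = 33/5 kN·m
Load 4 — applied couple M₀=2 kN·m at a=20/3 m (b=L-a=10/3):
  M_4 = R_Ax - M_A  [x≤a] with R_A=4/15, M_A=2/3 = (4/15)·2 - (2/3) = -2/15 kN·m
Superposition: M = Σ M_i = 2929/375 kN·m ≈ 7.810667 kN·m

M(2) = 2929/375 kN·m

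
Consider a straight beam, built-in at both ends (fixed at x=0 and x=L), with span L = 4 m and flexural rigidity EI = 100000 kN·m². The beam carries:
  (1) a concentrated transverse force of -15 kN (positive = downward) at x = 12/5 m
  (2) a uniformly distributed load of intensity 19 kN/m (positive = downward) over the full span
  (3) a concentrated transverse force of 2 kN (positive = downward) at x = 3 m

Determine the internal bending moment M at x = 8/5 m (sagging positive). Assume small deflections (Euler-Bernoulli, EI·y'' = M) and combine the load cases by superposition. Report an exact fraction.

M(8/5) = 25751/3000 kN·m

Load 1 — point force P=-15 kN at a=12/5 m (b=L-a=8/5):
  M_1 = Pb²(3a+b)x/L³ - Pab²/L²  [x≤a] = (-15)·(8/5)²·(3·(12/5)+(8/5))·(8/5)/4³ - (-15)·(12/5)·(8/5)²/4² = -336/125 kN·m
Load 2 — uniform load w=19 kN/m over full span:
  M_2 = wLx/2 - wL²/12 - wx²/2 = 19·4·(8/5)/2 - 19·4²/12 - 19·(8/5)²/2 = 836/75 kN·m
Load 3 — point force P=2 kN at a=3 m (b=L-a=1):
  M_3 = Pb²(3a+b)x/L³ - Pab²/L²  [x≤a] = 2·1²·(3·3+1)·(8/5)/4³ - 2·3·1²/4² = 1/8 kN·m
Superposition: M = Σ M_i = 25751/3000 kN·m ≈ 8.583667 kN·m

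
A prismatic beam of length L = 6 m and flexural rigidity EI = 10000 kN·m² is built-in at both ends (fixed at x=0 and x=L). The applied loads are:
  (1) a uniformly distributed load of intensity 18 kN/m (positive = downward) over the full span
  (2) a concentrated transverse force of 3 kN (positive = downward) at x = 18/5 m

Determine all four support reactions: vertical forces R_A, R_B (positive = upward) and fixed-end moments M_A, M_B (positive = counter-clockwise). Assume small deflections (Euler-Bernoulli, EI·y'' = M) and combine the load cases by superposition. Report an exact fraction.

R_A = 6882/125 kN, M_A = 6966/125 kN·m, R_B = 6993/125 kN, M_B = -7074/125 kN·m

Load 1 — uniform load w=18 kN/m over full span:
  R_A = wL/2 = 18·6/2 = 54 kN
  M_A = wL²/12 = 18·6²/12 = 54 kN·m
  R_B = wL/2 = 18·6/2 = 54 kN
  M_B = -wL²/12 = -18·6²/12 = -54 kN·m
Load 2 — point force P=3 kN at a=18/5 m (b=L-a=12/5):
  R_A = Pb²(3a+b)/L³ = 3·(12/5)²·(3·(18/5)+(12/5))/6³ = 132/125 kN
  M_A = Pab²/L² = 3·(18/5)·(12/5)²/6² = 216/125 kN·m
  R_B = Pa²(a+3b)/L³ = 3·(18/5)²·((18/5)+3·(12/5))/6³ = 243/125 kN
  M_B = -Pa²b/L² = -3·(18/5)²·(12/5)/6² = -324/125 kN·m
Superposition: R_A = 6882/125 kN, M_A = 6966/125 kN·m, R_B = 6993/125 kN, M_B = -7074/125 kN·m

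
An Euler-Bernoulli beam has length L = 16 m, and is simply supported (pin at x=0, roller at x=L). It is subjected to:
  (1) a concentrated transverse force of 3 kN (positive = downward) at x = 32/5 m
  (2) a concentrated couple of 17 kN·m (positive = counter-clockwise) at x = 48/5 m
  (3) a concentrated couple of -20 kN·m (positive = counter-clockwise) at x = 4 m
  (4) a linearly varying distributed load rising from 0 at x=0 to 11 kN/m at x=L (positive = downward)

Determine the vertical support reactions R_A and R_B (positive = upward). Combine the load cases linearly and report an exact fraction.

R_A = 7427/240 kN, R_B = 14413/240 kN

Load 1 — point force P=3 kN at a=32/5 m (b=L-a=48/5):
  R_A = Pb/L = 3·(48/5)/16 = 9/5 kN
  R_B = Pa/L = 3·(32/5)/16 = 6/5 kN
Load 2 — applied couple M₀=17 kN·m at a=48/5 m (b=L-a=32/5):
  R_A = M₀/L = 17/16 kN
  R_B = -M₀/L = -17/16 kN
Load 3 — applied couple M₀=-20 kN·m at a=4 m (b=L-a=12):
  R_A = M₀/L = (-20)/16 = -5/4 kN
  R_B = -M₀/L = -(-20)/16 = 5/4 kN
Load 4 — triangular load w₀=11 kN/m (0→w₀ over full span):
  R_A = w₀L/6 = 11·16/6 = 88/3 kN
  R_B = w₀L/3 = 11·16/3 = 176/3 kN
Superposition: R_A = 7427/240 kN, R_B = 14413/240 kN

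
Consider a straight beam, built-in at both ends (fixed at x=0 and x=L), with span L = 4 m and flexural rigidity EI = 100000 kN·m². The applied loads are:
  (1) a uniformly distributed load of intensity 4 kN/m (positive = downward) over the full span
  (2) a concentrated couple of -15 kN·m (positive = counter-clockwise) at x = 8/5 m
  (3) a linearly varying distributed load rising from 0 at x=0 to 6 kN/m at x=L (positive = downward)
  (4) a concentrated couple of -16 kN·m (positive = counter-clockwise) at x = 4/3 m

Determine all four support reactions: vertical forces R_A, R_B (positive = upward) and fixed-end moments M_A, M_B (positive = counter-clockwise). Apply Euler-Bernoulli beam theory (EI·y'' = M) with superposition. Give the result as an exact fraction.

R_A = 13/15 kN, M_A = 101/15 kN·m, R_B = 407/15 kN, M_B = -304/15 kN·m

Load 1 — uniform load w=4 kN/m over full span:
  R_A = wL/2 = 4·4/2 = 8 kN
  M_A = wL²/12 = 4·4²/12 = 16/3 kN·m
  R_B = wL/2 = 4·4/2 = 8 kN
  M_B = -wL²/12 = -4·4²/12 = -16/3 kN·m
Load 2 — applied couple M₀=-15 kN·m at a=8/5 m (b=L-a=12/5):
  R_A = 6M₀ab/L³ = 6·(-15)·(8/5)·(12/5)/4³ = -27/5 kN
  M_A = M₀b(2a-b)/L² = (-15)·(12/5)·(2·(8/5)-(12/5))/4² = -9/5 kN·m
  R_B = -6M₀ab/L³ = -6·(-15)·(8/5)·(12/5)/4³ = 27/5 kN
  M_B = M₀a(2b-a)/L² = (-15)·(8/5)·(2·(12/5)-(8/5))/4² = -24/5 kN·m
Load 3 — triangular load w₀=6 kN/m (0→w₀ over full span):
  R_A = 3w₀L/20 = 3·6·4/20 = 18/5 kN
  M_A = w₀L²/30 = 6·4²/30 = 16/5 kN·m
  R_B = 7w₀L/20 = 7·6·4/20 = 42/5 kN
  M_B = -w₀L²/20 = -6·4²/20 = -24/5 kN·m
Load 4 — applied couple M₀=-16 kN·m at a=4/3 m (b=L-a=8/3):
  R_A = 6M₀ab/L³ = 6·(-16)·(4/3)·(8/3)/4³ = -16/3 kN
  M_A = M₀b(2a-b)/L² = (-16)·(8/3)·(2·(4/3)-(8/3))/4² = 0 kN·m
  R_B = -6M₀ab/L³ = -6·(-16)·(4/3)·(8/3)/4³ = 16/3 kN
  M_B = M₀a(2b-a)/L² = (-16)·(4/3)·(2·(8/3)-(4/3))/4² = -16/3 kN·m
Superposition: R_A = 13/15 kN, M_A = 101/15 kN·m, R_B = 407/15 kN, M_B = -304/15 kN·m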